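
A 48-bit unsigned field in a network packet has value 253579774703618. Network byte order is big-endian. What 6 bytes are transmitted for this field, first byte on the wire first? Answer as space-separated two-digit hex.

253579774703618 in hexadecimal, padded to 48 bits, is 0xE6A12464B802.
Split into bytes (most-significant first): E6 A1 24 64 B8 02.
In big-endian order the high byte comes first in memory.
So the memory order matches the most-significant-first order: E6 A1 24 64 B8 02.

E6 A1 24 64 B8 02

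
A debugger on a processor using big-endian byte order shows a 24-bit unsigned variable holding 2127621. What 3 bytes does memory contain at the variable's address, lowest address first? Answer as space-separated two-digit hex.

2127621 in hexadecimal, padded to 24 bits, is 0x207705.
Split into bytes (most-significant first): 20 77 05.
Big-endian: lowest address holds the most-significant byte.
So the memory order matches the most-significant-first order: 20 77 05.

20 77 05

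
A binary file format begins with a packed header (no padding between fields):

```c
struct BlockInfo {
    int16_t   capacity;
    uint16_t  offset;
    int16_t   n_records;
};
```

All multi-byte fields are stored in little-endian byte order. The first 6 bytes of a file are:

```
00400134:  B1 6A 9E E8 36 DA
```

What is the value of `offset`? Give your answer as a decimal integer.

`offset` follows `capacity` (2 bytes), so it starts at byte offset 2 and occupies 2 bytes.
Bytes at offsets 2..3: 9E E8.
In little-endian order the low byte comes first in memory.
Reassemble most-significant byte first: E8 9E → 0xE89E.
0xE89E = 59550.

59550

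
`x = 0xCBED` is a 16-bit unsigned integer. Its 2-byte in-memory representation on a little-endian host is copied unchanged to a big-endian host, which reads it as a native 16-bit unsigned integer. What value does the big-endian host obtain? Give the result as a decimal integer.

60875

Stored little-endian, the bytes at ascending addresses are ED CB.
Read back as big-endian, the last byte is least significant, giving 0xEDCB.
0xEDCB = 60875.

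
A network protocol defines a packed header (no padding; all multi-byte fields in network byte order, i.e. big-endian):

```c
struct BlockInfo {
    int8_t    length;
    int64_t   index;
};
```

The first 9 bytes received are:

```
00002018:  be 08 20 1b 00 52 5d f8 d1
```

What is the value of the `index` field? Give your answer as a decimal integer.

585497639754004689

`index` follows `length` (1 byte), so it starts at byte offset 1 and occupies 8 bytes.
Bytes at offsets 1..8: 08 20 1B 00 52 5D F8 D1.
In big-endian order the high byte comes first in memory.
The bytes are already most-significant first: 0x08201B00525DF8D1.
0x08201B00525DF8D1 = 585497639754004689.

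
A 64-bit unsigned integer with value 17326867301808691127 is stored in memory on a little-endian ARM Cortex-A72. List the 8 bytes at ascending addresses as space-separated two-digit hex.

17326867301808691127 in hexadecimal, padded to 64 bits, is 0xF075660262A357B7.
Split into bytes (most-significant first): F0 75 66 02 62 A3 57 B7.
Little-endian: lowest address holds the least-significant byte.
So at ascending addresses the bytes are B7 57 A3 62 02 66 75 F0.

B7 57 A3 62 02 66 75 F0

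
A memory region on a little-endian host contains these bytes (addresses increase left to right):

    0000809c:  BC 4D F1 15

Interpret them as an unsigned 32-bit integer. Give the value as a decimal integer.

368135612

Little-endian stores the least-significant byte at the lowest address.
Reassemble most-significant byte first: 15 F1 4D BC → 0x15F14DBC.
0x15F14DBC = 368135612.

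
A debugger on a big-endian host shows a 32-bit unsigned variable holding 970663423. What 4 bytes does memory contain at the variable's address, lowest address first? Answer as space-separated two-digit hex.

39 DB 25 FF

970663423 in hexadecimal, padded to 32 bits, is 0x39DB25FF.
Split into bytes (most-significant first): 39 DB 25 FF.
Big-endian: lowest address holds the most-significant byte.
So the memory order matches the most-significant-first order: 39 DB 25 FF.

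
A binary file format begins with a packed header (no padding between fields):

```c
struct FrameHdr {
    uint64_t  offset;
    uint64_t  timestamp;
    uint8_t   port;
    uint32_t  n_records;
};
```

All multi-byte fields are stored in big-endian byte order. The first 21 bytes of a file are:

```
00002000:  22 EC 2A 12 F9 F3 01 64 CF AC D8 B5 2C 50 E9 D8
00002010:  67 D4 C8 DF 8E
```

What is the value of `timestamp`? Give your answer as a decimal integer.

`timestamp` follows `offset` (8 bytes), so it starts at byte offset 8 and occupies 8 bytes.
Bytes at offsets 8..15: CF AC D8 B5 2C 50 E9 D8.
In big-endian order the high byte comes first in memory.
The bytes are already most-significant first: 0xCFACD8B52C50E9D8.
0xCFACD8B52C50E9D8 = 14964573934489496024.

14964573934489496024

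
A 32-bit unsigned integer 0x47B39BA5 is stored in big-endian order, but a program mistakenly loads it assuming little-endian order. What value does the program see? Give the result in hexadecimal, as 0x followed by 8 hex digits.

Stored big-endian, the bytes at ascending addresses are 47 B3 9B A5.
Read back as little-endian, the first byte is least significant, giving 0xA59BB347.

0xA59BB347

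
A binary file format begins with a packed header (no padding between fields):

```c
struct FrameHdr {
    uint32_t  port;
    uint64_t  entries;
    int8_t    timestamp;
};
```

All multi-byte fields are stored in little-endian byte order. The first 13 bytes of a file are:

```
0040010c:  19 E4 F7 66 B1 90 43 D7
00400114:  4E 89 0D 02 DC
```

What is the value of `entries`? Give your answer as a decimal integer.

`entries` follows `port` (4 bytes), so it starts at byte offset 4 and occupies 8 bytes.
Bytes at offsets 4..11: B1 90 43 D7 4E 89 0D 02.
In little-endian order the low byte comes first in memory.
Reassemble most-significant byte first: 02 0D 89 4E D7 43 90 B1 → 0x020D894ED74390B1.
0x020D894ED74390B1 = 147925334485078193.

147925334485078193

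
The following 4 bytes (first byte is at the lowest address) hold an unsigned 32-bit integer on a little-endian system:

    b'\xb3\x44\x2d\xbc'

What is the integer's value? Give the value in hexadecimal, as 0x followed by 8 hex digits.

0xBC2D44B3

In little-endian order the low byte comes first in memory.
Reassemble most-significant byte first: BC 2D 44 B3 → 0xBC2D44B3.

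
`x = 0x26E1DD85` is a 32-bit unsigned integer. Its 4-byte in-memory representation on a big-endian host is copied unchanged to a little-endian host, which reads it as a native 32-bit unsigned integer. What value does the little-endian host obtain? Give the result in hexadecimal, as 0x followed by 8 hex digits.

Stored big-endian, the bytes at ascending addresses are 26 E1 DD 85.
Read back as little-endian, the first byte is least significant, giving 0x85DDE126.

0x85DDE126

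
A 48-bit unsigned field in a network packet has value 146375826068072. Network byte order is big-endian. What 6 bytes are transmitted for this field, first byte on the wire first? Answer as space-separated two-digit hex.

146375826068072 in hexadecimal, padded to 48 bits, is 0x8520C71DD268.
Split into bytes (most-significant first): 85 20 C7 1D D2 68.
In big-endian order the high byte comes first in memory.
So the memory order matches the most-significant-first order: 85 20 C7 1D D2 68.

85 20 C7 1D D2 68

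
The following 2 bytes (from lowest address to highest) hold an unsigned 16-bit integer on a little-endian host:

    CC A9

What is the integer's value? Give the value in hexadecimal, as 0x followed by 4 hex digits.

Little-endian: lowest address holds the least-significant byte.
Reassemble most-significant byte first: A9 CC → 0xA9CC.

0xA9CC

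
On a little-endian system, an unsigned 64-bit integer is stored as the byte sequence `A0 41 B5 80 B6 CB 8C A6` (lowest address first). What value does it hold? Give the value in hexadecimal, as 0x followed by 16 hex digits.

0xA68CCBB680B541A0

In little-endian order the low byte comes first in memory.
Reassemble most-significant byte first: A6 8C CB B6 80 B5 41 A0 → 0xA68CCBB680B541A0.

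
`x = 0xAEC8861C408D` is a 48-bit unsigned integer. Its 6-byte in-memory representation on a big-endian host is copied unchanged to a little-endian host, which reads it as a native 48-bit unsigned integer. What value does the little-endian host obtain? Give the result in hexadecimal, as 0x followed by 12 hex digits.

Stored big-endian, the bytes at ascending addresses are AE C8 86 1C 40 8D.
Read back as little-endian, the first byte is least significant, giving 0x8D401C86C8AE.

0x8D401C86C8AE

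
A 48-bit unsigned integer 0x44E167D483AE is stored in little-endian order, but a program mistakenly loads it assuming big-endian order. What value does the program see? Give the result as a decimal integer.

191881227526468

Stored little-endian, the bytes at ascending addresses are AE 83 D4 67 E1 44.
Read back as big-endian, the last byte is least significant, giving 0xAE83D467E144.
0xAE83D467E144 = 191881227526468.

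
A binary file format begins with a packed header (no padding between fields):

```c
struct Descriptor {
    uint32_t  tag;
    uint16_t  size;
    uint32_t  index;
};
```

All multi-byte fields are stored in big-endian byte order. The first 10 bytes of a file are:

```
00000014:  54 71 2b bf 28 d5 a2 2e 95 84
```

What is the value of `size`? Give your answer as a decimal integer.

`size` follows `tag` (4 bytes), so it starts at byte offset 4 and occupies 2 bytes.
Bytes at offsets 4..5: 28 D5.
In big-endian order the high byte comes first in memory.
The bytes are already most-significant first: 0x28D5.
0x28D5 = 10453.

10453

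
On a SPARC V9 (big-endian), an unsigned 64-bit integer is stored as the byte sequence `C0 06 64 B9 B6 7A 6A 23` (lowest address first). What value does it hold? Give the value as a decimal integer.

13836857653935630883

In big-endian order the high byte comes first in memory.
The bytes are already most-significant first: 0xC00664B9B67A6A23.
0xC00664B9B67A6A23 = 13836857653935630883.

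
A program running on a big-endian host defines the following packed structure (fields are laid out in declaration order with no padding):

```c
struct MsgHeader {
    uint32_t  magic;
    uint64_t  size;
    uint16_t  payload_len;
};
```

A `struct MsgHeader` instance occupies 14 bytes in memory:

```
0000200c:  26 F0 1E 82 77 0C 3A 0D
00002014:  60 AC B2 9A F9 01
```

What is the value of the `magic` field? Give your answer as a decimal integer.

`magic` is the first field, at byte offset 0, occupying 4 bytes.
Bytes at offsets 0..3: 26 F0 1E 82.
In big-endian order the high byte comes first in memory.
The bytes are already most-significant first: 0x26F01E82.
0x26F01E82 = 653270658.

653270658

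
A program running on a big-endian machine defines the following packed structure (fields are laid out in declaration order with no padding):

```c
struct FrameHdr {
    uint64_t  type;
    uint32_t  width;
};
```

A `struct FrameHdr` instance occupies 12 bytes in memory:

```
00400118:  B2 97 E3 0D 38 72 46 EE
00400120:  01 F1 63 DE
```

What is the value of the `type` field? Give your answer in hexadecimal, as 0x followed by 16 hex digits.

`type` is the first field, at byte offset 0, occupying 8 bytes.
Bytes at offsets 0..7: B2 97 E3 0D 38 72 46 EE.
Big-endian stores the most-significant byte at the lowest address.
The bytes are already most-significant first: 0xB297E30D387246EE.

0xB297E30D387246EE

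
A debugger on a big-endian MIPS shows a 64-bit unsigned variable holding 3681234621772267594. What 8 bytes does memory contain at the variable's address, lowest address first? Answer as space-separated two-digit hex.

3681234621772267594 in hexadecimal, padded to 64 bits, is 0x33165F626D9B004A.
Split into bytes (most-significant first): 33 16 5F 62 6D 9B 00 4A.
Big-endian stores the most-significant byte at the lowest address.
So the memory order matches the most-significant-first order: 33 16 5F 62 6D 9B 00 4A.

33 16 5F 62 6D 9B 00 4A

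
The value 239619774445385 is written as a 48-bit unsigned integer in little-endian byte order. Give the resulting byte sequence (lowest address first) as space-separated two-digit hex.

49 77 89 D3 EE D9

239619774445385 in hexadecimal, padded to 48 bits, is 0xD9EED3897749.
Split into bytes (most-significant first): D9 EE D3 89 77 49.
Little-endian: lowest address holds the least-significant byte.
So at ascending addresses the bytes are 49 77 89 D3 EE D9.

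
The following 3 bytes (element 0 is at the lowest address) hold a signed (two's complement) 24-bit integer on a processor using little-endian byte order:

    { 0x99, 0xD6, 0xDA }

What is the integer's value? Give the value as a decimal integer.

In little-endian order the low byte comes first in memory.
Reassemble most-significant byte first: DA D6 99 → 0xDAD699.
Top bit is set, so as a signed 24-bit value this is 0xDAD699 − 2^24 = -2435431.

-2435431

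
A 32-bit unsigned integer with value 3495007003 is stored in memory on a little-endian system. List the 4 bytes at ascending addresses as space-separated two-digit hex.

3495007003 in hexadecimal, padded to 32 bits, is 0xD051931B.
Split into bytes (most-significant first): D0 51 93 1B.
Little-endian stores the least-significant byte at the lowest address.
So at ascending addresses the bytes are 1B 93 51 D0.

1B 93 51 D0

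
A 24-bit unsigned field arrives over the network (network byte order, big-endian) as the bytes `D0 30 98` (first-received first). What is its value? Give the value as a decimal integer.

13643928

Big-endian stores the most-significant byte at the lowest address.
The bytes are already most-significant first: 0xD03098.
0xD03098 = 13643928.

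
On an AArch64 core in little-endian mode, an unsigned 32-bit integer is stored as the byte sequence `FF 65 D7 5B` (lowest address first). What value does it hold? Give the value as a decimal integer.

1540843007

Little-endian stores the least-significant byte at the lowest address.
Reassemble most-significant byte first: 5B D7 65 FF → 0x5BD765FF.
0x5BD765FF = 1540843007.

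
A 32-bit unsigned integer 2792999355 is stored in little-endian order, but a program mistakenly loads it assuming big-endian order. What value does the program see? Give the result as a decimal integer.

2792999355 in 32-bit hexadecimal is 0xA679C9BB.
Stored little-endian, the bytes at ascending addresses are BB C9 79 A6.
Read back as big-endian, the last byte is least significant, giving 0xBBC979A6.
0xBBC979A6 = 3150543270.

3150543270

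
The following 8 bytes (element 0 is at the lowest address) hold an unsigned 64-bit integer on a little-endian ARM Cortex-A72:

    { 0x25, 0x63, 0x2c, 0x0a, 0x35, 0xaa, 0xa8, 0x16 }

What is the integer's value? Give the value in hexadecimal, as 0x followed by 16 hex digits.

In little-endian order the low byte comes first in memory.
Reassemble most-significant byte first: 16 A8 AA 35 0A 2C 63 25 → 0x16A8AA350A2C6325.

0x16A8AA350A2C6325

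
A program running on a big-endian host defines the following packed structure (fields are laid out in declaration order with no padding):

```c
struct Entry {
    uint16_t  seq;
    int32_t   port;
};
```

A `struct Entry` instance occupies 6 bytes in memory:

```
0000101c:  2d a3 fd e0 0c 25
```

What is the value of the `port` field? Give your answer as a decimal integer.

-35648475

`port` follows `seq` (2 bytes), so it starts at byte offset 2 and occupies 4 bytes.
Bytes at offsets 2..5: FD E0 0C 25.
In big-endian order the high byte comes first in memory.
The bytes are already most-significant first: 0xFDE00C25.
Top bit is set, so as a signed 32-bit value this is 0xFDE00C25 − 2^32 = -35648475.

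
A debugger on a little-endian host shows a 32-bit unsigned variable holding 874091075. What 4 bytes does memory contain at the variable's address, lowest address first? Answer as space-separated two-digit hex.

43 92 19 34

874091075 in hexadecimal, padded to 32 bits, is 0x34199243.
Split into bytes (most-significant first): 34 19 92 43.
Little-endian stores the least-significant byte at the lowest address.
So at ascending addresses the bytes are 43 92 19 34.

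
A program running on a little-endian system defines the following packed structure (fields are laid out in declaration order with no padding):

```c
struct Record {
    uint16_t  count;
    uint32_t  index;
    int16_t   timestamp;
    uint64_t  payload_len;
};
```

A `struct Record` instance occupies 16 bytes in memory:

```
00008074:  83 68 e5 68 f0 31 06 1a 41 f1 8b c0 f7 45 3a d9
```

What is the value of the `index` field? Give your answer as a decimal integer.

`index` follows `count` (2 bytes), so it starts at byte offset 2 and occupies 4 bytes.
Bytes at offsets 2..5: E5 68 F0 31.
In little-endian order the low byte comes first in memory.
Reassemble most-significant byte first: 31 F0 68 E5 → 0x31F068E5.
0x31F068E5 = 837839077.

837839077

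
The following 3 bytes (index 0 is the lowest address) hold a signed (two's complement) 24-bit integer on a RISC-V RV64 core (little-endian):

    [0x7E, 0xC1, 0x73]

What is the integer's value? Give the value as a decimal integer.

In little-endian order the low byte comes first in memory.
Reassemble most-significant byte first: 73 C1 7E → 0x73C17E.
0x73C17E = 7586174.

7586174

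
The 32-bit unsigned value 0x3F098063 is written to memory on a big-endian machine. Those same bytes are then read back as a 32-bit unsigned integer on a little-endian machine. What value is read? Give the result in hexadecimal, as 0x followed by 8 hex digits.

0x6380093F

Stored big-endian, the bytes at ascending addresses are 3F 09 80 63.
Read back as little-endian, the first byte is least significant, giving 0x6380093F.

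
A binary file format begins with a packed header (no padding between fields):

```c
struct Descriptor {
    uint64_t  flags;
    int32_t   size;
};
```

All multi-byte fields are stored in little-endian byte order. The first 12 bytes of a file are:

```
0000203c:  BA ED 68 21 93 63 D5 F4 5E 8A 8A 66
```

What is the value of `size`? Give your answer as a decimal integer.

`size` follows `flags` (8 bytes), so it starts at byte offset 8 and occupies 4 bytes.
Bytes at offsets 8..11: 5E 8A 8A 66.
Little-endian stores the least-significant byte at the lowest address.
Reassemble most-significant byte first: 66 8A 8A 5E → 0x668A8A5E.
0x668A8A5E = 1720355422.

1720355422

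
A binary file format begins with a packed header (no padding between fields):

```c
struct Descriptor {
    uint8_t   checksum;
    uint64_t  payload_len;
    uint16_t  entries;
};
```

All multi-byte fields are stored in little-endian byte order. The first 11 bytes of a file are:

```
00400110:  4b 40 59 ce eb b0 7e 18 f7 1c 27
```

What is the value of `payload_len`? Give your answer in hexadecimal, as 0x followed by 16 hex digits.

`payload_len` follows `checksum` (1 byte), so it starts at byte offset 1 and occupies 8 bytes.
Bytes at offsets 1..8: 40 59 CE EB B0 7E 18 F7.
Little-endian: lowest address holds the least-significant byte.
Reassemble most-significant byte first: F7 18 7E B0 EB CE 59 40 → 0xF7187EB0EBCE5940.

0xF7187EB0EBCE5940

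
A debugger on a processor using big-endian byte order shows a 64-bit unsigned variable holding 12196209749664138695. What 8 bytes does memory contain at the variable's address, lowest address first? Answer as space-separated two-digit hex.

12196209749664138695 in hexadecimal, padded to 64 bits, is 0xA941A42626E305C7.
Split into bytes (most-significant first): A9 41 A4 26 26 E3 05 C7.
Big-endian: lowest address holds the most-significant byte.
So the memory order matches the most-significant-first order: A9 41 A4 26 26 E3 05 C7.

A9 41 A4 26 26 E3 05 C7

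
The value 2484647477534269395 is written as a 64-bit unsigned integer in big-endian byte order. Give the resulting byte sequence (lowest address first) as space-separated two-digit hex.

2484647477534269395 in hexadecimal, padded to 64 bits, is 0x227B3DB772801FD3.
Split into bytes (most-significant first): 22 7B 3D B7 72 80 1F D3.
In big-endian order the high byte comes first in memory.
So the memory order matches the most-significant-first order: 22 7B 3D B7 72 80 1F D3.

22 7B 3D B7 72 80 1F D3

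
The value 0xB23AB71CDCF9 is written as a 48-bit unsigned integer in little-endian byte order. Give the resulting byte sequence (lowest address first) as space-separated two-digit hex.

Split into bytes (most-significant first): B2 3A B7 1C DC F9.
Little-endian stores the least-significant byte at the lowest address.
So at ascending addresses the bytes are F9 DC 1C B7 3A B2.

F9 DC 1C B7 3A B2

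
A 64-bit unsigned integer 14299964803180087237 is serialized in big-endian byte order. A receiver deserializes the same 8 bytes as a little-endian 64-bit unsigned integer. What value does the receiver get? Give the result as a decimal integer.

14299964803180087237 in 64-bit hexadecimal is 0xC673AE395A2347C5.
Stored big-endian, the bytes at ascending addresses are C6 73 AE 39 5A 23 47 C5.
Read back as little-endian, the first byte is least significant, giving 0xC547235A39AE73C6.
0xC547235A39AE73C6 = 14215369619240022982.

14215369619240022982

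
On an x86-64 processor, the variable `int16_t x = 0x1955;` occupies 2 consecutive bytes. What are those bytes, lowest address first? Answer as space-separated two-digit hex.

Split into bytes (most-significant first): 19 55.
Little-endian stores the least-significant byte at the lowest address.
So at ascending addresses the bytes are 55 19.

55 19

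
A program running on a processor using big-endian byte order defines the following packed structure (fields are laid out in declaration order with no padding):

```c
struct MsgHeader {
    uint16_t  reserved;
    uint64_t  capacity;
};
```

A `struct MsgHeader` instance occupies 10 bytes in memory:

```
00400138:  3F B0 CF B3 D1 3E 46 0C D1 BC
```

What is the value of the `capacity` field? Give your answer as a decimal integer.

`capacity` follows `reserved` (2 bytes), so it starts at byte offset 2 and occupies 8 bytes.
Bytes at offsets 2..9: CF B3 D1 3E 46 0C D1 BC.
Big-endian stores the most-significant byte at the lowest address.
The bytes are already most-significant first: 0xCFB3D13E460CD1BC.
0xCFB3D13E460CD1BC = 14966536052075712956.

14966536052075712956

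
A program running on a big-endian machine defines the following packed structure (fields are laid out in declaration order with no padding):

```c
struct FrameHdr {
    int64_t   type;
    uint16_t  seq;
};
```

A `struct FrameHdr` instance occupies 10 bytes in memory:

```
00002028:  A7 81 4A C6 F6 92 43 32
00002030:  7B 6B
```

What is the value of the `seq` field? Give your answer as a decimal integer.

31595

`seq` follows `type` (8 bytes), so it starts at byte offset 8 and occupies 2 bytes.
Bytes at offsets 8..9: 7B 6B.
Big-endian: lowest address holds the most-significant byte.
The bytes are already most-significant first: 0x7B6B.
0x7B6B = 31595.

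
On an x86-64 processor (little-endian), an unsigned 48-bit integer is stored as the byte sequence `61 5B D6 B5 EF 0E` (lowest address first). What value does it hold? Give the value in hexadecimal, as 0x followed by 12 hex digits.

In little-endian order the low byte comes first in memory.
Reassemble most-significant byte first: 0E EF B5 D6 5B 61 → 0x0EEFB5D65B61.

0x0EEFB5D65B61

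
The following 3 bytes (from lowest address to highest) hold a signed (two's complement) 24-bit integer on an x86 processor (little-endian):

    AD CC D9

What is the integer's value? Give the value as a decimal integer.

In little-endian order the low byte comes first in memory.
Reassemble most-significant byte first: D9 CC AD → 0xD9CCAD.
Top bit is set, so as a signed 24-bit value this is 0xD9CCAD − 2^24 = -2503507.

-2503507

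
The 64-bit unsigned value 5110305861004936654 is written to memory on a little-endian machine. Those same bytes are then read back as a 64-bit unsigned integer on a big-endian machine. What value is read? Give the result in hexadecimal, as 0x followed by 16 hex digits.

0xCEC5CBE21A74EB46

5110305861004936654 in 64-bit hexadecimal is 0x46EB741AE2CBC5CE.
Stored little-endian, the bytes at ascending addresses are CE C5 CB E2 1A 74 EB 46.
Read back as big-endian, the last byte is least significant, giving 0xCEC5CBE21A74EB46.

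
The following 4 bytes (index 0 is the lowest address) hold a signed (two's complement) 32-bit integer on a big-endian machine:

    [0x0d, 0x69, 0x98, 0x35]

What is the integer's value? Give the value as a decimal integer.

Big-endian stores the most-significant byte at the lowest address.
The bytes are already most-significant first: 0x0D699835.
0x0D699835 = 225024053.

225024053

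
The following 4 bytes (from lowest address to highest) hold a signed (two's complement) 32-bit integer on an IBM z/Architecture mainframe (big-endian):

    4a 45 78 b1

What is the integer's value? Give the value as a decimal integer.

1246066865

Big-endian stores the most-significant byte at the lowest address.
The bytes are already most-significant first: 0x4A4578B1.
0x4A4578B1 = 1246066865.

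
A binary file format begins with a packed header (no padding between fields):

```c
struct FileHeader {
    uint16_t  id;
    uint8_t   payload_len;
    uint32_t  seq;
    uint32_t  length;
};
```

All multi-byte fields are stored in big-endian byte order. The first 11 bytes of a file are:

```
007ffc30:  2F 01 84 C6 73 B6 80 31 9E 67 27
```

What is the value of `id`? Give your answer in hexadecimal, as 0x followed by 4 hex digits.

0x2F01

`id` is the first field, at byte offset 0, occupying 2 bytes.
Bytes at offsets 0..1: 2F 01.
Big-endian stores the most-significant byte at the lowest address.
The bytes are already most-significant first: 0x2F01.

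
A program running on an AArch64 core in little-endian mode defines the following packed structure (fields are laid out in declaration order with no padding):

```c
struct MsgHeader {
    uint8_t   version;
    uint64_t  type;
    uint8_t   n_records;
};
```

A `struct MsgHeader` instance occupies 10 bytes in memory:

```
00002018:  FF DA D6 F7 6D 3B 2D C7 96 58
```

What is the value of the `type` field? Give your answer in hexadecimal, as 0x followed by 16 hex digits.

`type` follows `version` (1 byte), so it starts at byte offset 1 and occupies 8 bytes.
Bytes at offsets 1..8: DA D6 F7 6D 3B 2D C7 96.
Little-endian: lowest address holds the least-significant byte.
Reassemble most-significant byte first: 96 C7 2D 3B 6D F7 D6 DA → 0x96C72D3B6DF7D6DA.

0x96C72D3B6DF7D6DA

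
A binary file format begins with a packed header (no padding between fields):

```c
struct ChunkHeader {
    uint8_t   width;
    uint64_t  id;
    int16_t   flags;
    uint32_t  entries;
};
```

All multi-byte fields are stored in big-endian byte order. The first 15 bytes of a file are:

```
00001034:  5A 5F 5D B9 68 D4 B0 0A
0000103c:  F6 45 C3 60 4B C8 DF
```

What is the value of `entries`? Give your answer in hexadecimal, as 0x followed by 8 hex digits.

0x604BC8DF

`entries` follows `width` (1 B), `id` (8 B), `flags` (2 B), so it starts at offset 1 + 8 + 2 = 11 and occupies 4 bytes.
Bytes at offsets 11..14: 60 4B C8 DF.
In big-endian order the high byte comes first in memory.
The bytes are already most-significant first: 0x604BC8DF.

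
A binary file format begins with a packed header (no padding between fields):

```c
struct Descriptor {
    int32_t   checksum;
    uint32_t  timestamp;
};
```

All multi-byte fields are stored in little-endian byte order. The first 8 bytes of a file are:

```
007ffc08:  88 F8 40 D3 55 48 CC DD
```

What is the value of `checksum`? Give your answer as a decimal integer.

`checksum` is the first field, at byte offset 0, occupying 4 bytes.
Bytes at offsets 0..3: 88 F8 40 D3.
In little-endian order the low byte comes first in memory.
Reassemble most-significant byte first: D3 40 F8 88 → 0xD340F888.
Top bit is set, so as a signed 32-bit value this is 0xD340F888 − 2^32 = -750716792.

-750716792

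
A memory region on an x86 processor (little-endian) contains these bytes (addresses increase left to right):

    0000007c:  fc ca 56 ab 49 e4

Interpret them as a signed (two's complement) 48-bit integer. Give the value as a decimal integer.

In little-endian order the low byte comes first in memory.
Reassemble most-significant byte first: E4 49 AB 56 CA FC → 0xE449AB56CAFC.
Top bit is set, so as a signed 48-bit value this is 0xE449AB56CAFC − 2^48 = -30469918373124.

-30469918373124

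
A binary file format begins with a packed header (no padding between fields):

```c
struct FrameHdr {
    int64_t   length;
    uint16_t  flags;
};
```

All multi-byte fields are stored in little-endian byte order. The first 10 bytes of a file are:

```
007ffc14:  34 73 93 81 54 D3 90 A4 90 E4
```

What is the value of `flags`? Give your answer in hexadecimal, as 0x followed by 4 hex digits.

`flags` follows `length` (8 bytes), so it starts at byte offset 8 and occupies 2 bytes.
Bytes at offsets 8..9: 90 E4.
In little-endian order the low byte comes first in memory.
Reassemble most-significant byte first: E4 90 → 0xE490.

0xE490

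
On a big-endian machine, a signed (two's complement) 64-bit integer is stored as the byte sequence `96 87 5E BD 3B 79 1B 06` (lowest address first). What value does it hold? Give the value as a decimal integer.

Big-endian: lowest address holds the most-significant byte.
The bytes are already most-significant first: 0x96875EBD3B791B06.
Top bit is set, so as a signed 64-bit value this is 0x96875EBD3B791B06 − 2^64 = -7600001679324800250.

-7600001679324800250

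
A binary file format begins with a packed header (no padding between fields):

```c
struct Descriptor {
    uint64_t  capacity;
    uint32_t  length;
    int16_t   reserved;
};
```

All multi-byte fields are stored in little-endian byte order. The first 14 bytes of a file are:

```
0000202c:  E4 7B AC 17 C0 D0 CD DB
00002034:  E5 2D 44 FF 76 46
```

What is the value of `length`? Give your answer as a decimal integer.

4282658277

`length` follows `capacity` (8 bytes), so it starts at byte offset 8 and occupies 4 bytes.
Bytes at offsets 8..11: E5 2D 44 FF.
Little-endian stores the least-significant byte at the lowest address.
Reassemble most-significant byte first: FF 44 2D E5 → 0xFF442DE5.
0xFF442DE5 = 4282658277.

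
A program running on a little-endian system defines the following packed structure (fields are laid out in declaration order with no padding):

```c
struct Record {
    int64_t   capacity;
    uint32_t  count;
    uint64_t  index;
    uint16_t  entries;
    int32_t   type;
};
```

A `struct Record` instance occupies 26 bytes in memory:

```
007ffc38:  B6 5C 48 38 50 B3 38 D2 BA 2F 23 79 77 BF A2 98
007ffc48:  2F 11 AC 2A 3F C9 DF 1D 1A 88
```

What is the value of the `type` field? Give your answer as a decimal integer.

`type` follows `capacity` (8 B), `count` (4 B), `index` (8 B), `entries` (2 B), so it starts at offset 8 + 4 + 8 + 2 = 22 and occupies 4 bytes.
Bytes at offsets 22..25: DF 1D 1A 88.
Little-endian: lowest address holds the least-significant byte.
Reassemble most-significant byte first: 88 1A 1D DF → 0x881A1DDF.
Top bit is set, so as a signed 32-bit value this is 0x881A1DDF − 2^32 = -2011554337.

-2011554337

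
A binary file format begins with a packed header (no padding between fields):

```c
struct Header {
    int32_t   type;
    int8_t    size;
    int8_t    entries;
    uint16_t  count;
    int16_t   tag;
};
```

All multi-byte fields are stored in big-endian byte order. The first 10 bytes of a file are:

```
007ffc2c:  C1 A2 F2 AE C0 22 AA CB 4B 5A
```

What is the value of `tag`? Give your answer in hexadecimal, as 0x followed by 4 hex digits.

0x4B5A

`tag` follows `type` (4 B), `size` (1 B), `entries` (1 B), `count` (2 B), so it starts at offset 4 + 1 + 1 + 2 = 8 and occupies 2 bytes.
Bytes at offsets 8..9: 4B 5A.
Big-endian: lowest address holds the most-significant byte.
The bytes are already most-significant first: 0x4B5A.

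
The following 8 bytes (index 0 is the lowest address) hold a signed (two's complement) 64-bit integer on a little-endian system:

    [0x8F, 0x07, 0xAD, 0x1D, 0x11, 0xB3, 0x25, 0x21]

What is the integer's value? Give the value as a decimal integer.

2388512063483611023

Little-endian stores the least-significant byte at the lowest address.
Reassemble most-significant byte first: 21 25 B3 11 1D AD 07 8F → 0x2125B3111DAD078F.
0x2125B3111DAD078F = 2388512063483611023.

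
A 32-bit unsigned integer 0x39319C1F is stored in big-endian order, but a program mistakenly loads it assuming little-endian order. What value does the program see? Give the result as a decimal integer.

530329913

Stored big-endian, the bytes at ascending addresses are 39 31 9C 1F.
Read back as little-endian, the first byte is least significant, giving 0x1F9C3139.
0x1F9C3139 = 530329913.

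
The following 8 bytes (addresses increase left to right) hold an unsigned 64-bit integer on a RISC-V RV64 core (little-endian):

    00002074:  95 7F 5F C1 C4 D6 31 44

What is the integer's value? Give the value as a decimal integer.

4913944808984117141

Little-endian: lowest address holds the least-significant byte.
Reassemble most-significant byte first: 44 31 D6 C4 C1 5F 7F 95 → 0x4431D6C4C15F7F95.
0x4431D6C4C15F7F95 = 4913944808984117141.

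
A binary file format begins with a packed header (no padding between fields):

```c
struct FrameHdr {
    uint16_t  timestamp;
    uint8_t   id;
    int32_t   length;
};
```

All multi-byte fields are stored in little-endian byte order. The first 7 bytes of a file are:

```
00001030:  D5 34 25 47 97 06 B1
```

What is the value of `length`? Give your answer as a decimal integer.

`length` follows `timestamp` (2 B), `id` (1 B), so it starts at offset 2 + 1 = 3 and occupies 4 bytes.
Bytes at offsets 3..6: 47 97 06 B1.
In little-endian order the low byte comes first in memory.
Reassemble most-significant byte first: B1 06 97 47 → 0xB1069747.
Top bit is set, so as a signed 32-bit value this is 0xB1069747 − 2^32 = -1324968121.

-1324968121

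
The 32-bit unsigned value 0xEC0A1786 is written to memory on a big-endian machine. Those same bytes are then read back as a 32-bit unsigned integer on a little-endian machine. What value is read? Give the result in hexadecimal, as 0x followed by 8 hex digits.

Stored big-endian, the bytes at ascending addresses are EC 0A 17 86.
Read back as little-endian, the first byte is least significant, giving 0x86170AEC.

0x86170AEC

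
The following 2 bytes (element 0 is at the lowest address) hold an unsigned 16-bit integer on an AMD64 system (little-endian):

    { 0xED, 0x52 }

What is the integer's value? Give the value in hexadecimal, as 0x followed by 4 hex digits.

Little-endian stores the least-significant byte at the lowest address.
Reassemble most-significant byte first: 52 ED → 0x52ED.

0x52ED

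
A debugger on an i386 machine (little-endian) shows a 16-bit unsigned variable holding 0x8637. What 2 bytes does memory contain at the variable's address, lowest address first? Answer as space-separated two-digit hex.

37 86

Split into bytes (most-significant first): 86 37.
In little-endian order the low byte comes first in memory.
So at ascending addresses the bytes are 37 86.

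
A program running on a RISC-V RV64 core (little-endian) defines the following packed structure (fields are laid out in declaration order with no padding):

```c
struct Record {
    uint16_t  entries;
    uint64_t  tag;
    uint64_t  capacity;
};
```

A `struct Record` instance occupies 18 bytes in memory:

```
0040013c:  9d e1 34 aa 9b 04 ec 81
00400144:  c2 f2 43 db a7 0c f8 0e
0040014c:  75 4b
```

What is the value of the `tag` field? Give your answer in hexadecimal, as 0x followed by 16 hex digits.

`tag` follows `entries` (2 bytes), so it starts at byte offset 2 and occupies 8 bytes.
Bytes at offsets 2..9: 34 AA 9B 04 EC 81 C2 F2.
In little-endian order the low byte comes first in memory.
Reassemble most-significant byte first: F2 C2 81 EC 04 9B AA 34 → 0xF2C281EC049BAA34.

0xF2C281EC049BAA34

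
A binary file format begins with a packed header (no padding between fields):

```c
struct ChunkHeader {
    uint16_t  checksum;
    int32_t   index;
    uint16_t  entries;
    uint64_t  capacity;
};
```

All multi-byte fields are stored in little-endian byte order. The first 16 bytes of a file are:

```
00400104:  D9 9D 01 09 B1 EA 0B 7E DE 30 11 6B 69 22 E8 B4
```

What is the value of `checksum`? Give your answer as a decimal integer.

`checksum` is the first field, at byte offset 0, occupying 2 bytes.
Bytes at offsets 0..1: D9 9D.
Little-endian stores the least-significant byte at the lowest address.
Reassemble most-significant byte first: 9D D9 → 0x9DD9.
0x9DD9 = 40409.

40409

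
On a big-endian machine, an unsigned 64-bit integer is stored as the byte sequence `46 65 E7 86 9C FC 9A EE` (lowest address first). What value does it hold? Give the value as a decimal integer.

Big-endian stores the most-significant byte at the lowest address.
The bytes are already most-significant first: 0x4665E7869CFC9AEE.
0x4665E7869CFC9AEE = 5072715120648166126.

5072715120648166126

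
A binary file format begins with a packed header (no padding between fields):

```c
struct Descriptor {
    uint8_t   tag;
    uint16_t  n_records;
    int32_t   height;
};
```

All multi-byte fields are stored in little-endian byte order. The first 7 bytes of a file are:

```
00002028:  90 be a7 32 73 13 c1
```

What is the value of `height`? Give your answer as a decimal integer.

-1055689934

`height` follows `tag` (1 B), `n_records` (2 B), so it starts at offset 1 + 2 = 3 and occupies 4 bytes.
Bytes at offsets 3..6: 32 73 13 C1.
In little-endian order the low byte comes first in memory.
Reassemble most-significant byte first: C1 13 73 32 → 0xC1137332.
Top bit is set, so as a signed 32-bit value this is 0xC1137332 − 2^32 = -1055689934.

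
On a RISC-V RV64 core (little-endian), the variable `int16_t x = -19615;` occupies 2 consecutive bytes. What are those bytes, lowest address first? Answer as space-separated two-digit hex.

Two's complement of -19615 in 16 bits: 19615 = 0x4C9F; invert → 0xB360; add 1 → 0xB361.
Split into bytes (most-significant first): B3 61.
Little-endian stores the least-significant byte at the lowest address.
So at ascending addresses the bytes are 61 B3.

61 B3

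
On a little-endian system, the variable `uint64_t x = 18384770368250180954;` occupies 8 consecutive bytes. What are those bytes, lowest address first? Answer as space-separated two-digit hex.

18384770368250180954 in hexadecimal, padded to 64 bits, is 0xFF23D33E44ADF55A.
Split into bytes (most-significant first): FF 23 D3 3E 44 AD F5 5A.
In little-endian order the low byte comes first in memory.
So at ascending addresses the bytes are 5A F5 AD 44 3E D3 23 FF.

5A F5 AD 44 3E D3 23 FF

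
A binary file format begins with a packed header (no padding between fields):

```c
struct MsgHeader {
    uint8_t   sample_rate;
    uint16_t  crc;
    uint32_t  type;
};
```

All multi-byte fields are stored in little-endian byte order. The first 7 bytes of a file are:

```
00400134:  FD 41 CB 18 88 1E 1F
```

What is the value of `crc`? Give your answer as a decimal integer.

52033

`crc` follows `sample_rate` (1 byte), so it starts at byte offset 1 and occupies 2 bytes.
Bytes at offsets 1..2: 41 CB.
Little-endian: lowest address holds the least-significant byte.
Reassemble most-significant byte first: CB 41 → 0xCB41.
0xCB41 = 52033.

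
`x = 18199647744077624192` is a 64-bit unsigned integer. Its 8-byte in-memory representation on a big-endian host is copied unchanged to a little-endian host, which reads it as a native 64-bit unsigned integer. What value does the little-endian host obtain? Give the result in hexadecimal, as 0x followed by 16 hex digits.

18199647744077624192 in 64-bit hexadecimal is 0xFC92233286FC7380.
Stored big-endian, the bytes at ascending addresses are FC 92 23 32 86 FC 73 80.
Read back as little-endian, the first byte is least significant, giving 0x8073FC86322392FC.

0x8073FC86322392FC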